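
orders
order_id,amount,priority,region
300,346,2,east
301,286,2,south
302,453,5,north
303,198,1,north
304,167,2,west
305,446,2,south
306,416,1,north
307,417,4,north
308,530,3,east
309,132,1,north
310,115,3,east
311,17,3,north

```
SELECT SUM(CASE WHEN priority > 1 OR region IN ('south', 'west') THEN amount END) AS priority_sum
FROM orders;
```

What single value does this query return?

order_id=300: ✓ → 346
order_id=301: ✓ → 286
order_id=302: ✓ → 453
order_id=303: ✗
order_id=304: ✓ → 167
order_id=305: ✓ → 446
order_id=306: ✗
order_id=307: ✓ → 417
order_id=308: ✓ → 530
order_id=309: ✗
order_id=310: ✓ → 115
order_id=311: ✓ → 17
priority_sum = 346 + 286 + 453 + 167 + 446 + 417 + 530 + 115 + 17 = 2777

2777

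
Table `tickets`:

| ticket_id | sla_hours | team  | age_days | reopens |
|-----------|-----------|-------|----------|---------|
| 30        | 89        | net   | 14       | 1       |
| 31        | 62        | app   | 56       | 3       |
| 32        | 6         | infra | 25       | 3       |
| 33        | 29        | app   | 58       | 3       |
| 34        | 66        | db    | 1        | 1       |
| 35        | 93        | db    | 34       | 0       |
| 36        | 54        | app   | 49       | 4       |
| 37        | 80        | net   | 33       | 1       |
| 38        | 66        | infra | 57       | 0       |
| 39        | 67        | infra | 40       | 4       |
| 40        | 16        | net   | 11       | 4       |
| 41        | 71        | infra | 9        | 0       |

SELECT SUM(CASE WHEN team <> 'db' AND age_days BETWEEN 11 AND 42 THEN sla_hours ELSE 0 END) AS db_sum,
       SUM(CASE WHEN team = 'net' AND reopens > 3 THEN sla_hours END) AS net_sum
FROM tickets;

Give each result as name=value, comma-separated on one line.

[db_sum: team <> 'db' AND age_days BETWEEN 11 AND 42]
ticket_id=30: ✓ → 89
ticket_id=31: ✗
ticket_id=32: ✓ → 6
ticket_id=33: ✗
ticket_id=34: ✗
ticket_id=35: ✗
ticket_id=36: ✗
ticket_id=37: ✓ → 80
ticket_id=38: ✗
ticket_id=39: ✓ → 67
ticket_id=40: ✓ → 16
ticket_id=41: ✗
db_sum = 89 + 6 + 80 + 67 + 16 = 258
—
[net_sum: team = 'net' AND reopens > 3]
ticket_id=30: ✗
ticket_id=31: ✗
ticket_id=32: ✗
ticket_id=33: ✗
ticket_id=34: ✗
ticket_id=35: ✗
ticket_id=36: ✗
ticket_id=37: ✗
ticket_id=38: ✗
ticket_id=39: ✗
ticket_id=40: ✓ → 16
ticket_id=41: ✗
net_sum = 16

db_sum=258, net_sum=16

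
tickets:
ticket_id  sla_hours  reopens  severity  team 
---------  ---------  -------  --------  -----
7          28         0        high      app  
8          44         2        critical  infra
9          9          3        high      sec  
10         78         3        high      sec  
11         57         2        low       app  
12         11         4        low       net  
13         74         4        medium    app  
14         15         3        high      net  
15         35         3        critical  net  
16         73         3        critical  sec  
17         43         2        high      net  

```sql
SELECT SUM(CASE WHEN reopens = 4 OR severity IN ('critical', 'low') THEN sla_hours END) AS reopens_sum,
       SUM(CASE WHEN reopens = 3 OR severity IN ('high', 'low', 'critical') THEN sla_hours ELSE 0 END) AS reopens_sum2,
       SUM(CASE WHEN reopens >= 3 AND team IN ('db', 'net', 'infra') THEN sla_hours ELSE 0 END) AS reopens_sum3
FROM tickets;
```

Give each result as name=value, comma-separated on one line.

reopens_sum=294, reopens_sum2=393, reopens_sum3=61

[reopens_sum: reopens = 4 OR severity IN ('critical', 'low')]
ticket_id=7: ✗
ticket_id=8: ✓ → 44
ticket_id=9: ✗
ticket_id=10: ✗
ticket_id=11: ✓ → 57
ticket_id=12: ✓ → 11
ticket_id=13: ✓ → 74
ticket_id=14: ✗
ticket_id=15: ✓ → 35
ticket_id=16: ✓ → 73
ticket_id=17: ✗
reopens_sum = 44 + 57 + 11 + 74 + 35 + 73 = 294
—
[reopens_sum2: reopens = 3 OR severity IN ('high', 'low', 'critical')]
ticket_id=7: ✓ → 28
ticket_id=8: ✓ → 44
ticket_id=9: ✓ → 9
ticket_id=10: ✓ → 78
ticket_id=11: ✓ → 57
ticket_id=12: ✓ → 11
ticket_id=13: ✗
ticket_id=14: ✓ → 15
ticket_id=15: ✓ → 35
ticket_id=16: ✓ → 73
ticket_id=17: ✓ → 43
reopens_sum2 = 28 + 44 + 9 + 78 + 57 + 11 + 15 + 35 + 73 + 43 = 393
—
[reopens_sum3: reopens >= 3 AND team IN ('db', 'net', 'infra')]
ticket_id=7: ✗
ticket_id=8: ✗
ticket_id=9: ✗
ticket_id=10: ✗
ticket_id=11: ✗
ticket_id=12: ✓ → 11
ticket_id=13: ✗
ticket_id=14: ✓ → 15
ticket_id=15: ✓ → 35
ticket_id=16: ✗
ticket_id=17: ✗
reopens_sum3 = 11 + 15 + 35 = 61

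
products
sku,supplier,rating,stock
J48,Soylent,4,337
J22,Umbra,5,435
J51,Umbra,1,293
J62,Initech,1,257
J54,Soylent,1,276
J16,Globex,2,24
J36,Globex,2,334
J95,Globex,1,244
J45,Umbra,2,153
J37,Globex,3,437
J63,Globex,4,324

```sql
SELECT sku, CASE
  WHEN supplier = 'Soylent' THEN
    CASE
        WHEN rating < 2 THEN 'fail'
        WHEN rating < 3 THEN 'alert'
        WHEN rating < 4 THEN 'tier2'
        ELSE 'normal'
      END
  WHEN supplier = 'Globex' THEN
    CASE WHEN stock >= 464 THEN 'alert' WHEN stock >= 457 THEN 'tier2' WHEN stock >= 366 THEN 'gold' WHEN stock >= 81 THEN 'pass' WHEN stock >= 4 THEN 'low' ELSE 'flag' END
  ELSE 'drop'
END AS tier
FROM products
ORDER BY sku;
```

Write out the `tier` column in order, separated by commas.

sku=J16: supplier='Globex' → inner[stock >= 4] → low
sku=J22: supplier='Umbra' → outer ELSE → drop
sku=J36: supplier='Globex' → inner[stock >= 81] → pass
sku=J37: supplier='Globex' → inner[stock >= 366] → gold
sku=J45: supplier='Umbra' → outer ELSE → drop
sku=J48: supplier='Soylent' → inner[ELSE] → normal
sku=J51: supplier='Umbra' → outer ELSE → drop
sku=J54: supplier='Soylent' → inner[rating < 2] → fail
sku=J62: supplier='Initech' → outer ELSE → drop
sku=J63: supplier='Globex' → inner[stock >= 81] → pass
sku=J95: supplier='Globex' → inner[stock >= 81] → pass

low, drop, pass, gold, drop, normal, drop, fail, drop, pass, pass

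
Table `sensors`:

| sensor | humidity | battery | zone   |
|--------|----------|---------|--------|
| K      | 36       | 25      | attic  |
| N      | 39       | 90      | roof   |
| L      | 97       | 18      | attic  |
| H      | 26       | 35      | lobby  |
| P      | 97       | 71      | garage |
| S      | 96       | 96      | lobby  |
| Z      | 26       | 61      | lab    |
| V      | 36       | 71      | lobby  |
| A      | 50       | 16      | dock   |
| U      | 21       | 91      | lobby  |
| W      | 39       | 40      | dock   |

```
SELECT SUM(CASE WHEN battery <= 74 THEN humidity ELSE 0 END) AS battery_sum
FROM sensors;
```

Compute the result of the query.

407

sensor=K: ✓ → 36
sensor=N: ✗
sensor=L: ✓ → 97
sensor=H: ✓ → 26
sensor=P: ✓ → 97
sensor=S: ✗
sensor=Z: ✓ → 26
sensor=V: ✓ → 36
sensor=A: ✓ → 50
sensor=U: ✗
sensor=W: ✓ → 39
battery_sum = 36 + 97 + 26 + 97 + 26 + 36 + 50 + 39 = 407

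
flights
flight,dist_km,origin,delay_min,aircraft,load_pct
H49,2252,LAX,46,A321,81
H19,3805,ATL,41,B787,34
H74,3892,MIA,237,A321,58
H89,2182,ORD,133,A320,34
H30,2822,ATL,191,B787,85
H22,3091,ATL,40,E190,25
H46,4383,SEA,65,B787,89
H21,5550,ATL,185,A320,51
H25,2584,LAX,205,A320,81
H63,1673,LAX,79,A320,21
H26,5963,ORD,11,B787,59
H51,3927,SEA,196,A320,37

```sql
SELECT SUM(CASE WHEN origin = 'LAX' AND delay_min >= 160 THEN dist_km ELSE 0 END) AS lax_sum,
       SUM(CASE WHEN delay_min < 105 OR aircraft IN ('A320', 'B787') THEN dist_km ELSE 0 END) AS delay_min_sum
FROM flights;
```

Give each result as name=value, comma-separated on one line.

lax_sum=2584, delay_min_sum=38232

[lax_sum: origin = 'LAX' AND delay_min >= 160]
flight=H49: ✗
flight=H19: ✗
flight=H74: ✗
flight=H89: ✗
flight=H30: ✗
flight=H22: ✗
flight=H46: ✗
flight=H21: ✗
flight=H25: ✓ → 2584
flight=H63: ✗
flight=H26: ✗
flight=H51: ✗
lax_sum = 2584
—
[delay_min_sum: delay_min < 105 OR aircraft IN ('A320', 'B787')]
flight=H49: ✓ → 2252
flight=H19: ✓ → 3805
flight=H74: ✗
flight=H89: ✓ → 2182
flight=H30: ✓ → 2822
flight=H22: ✓ → 3091
flight=H46: ✓ → 4383
flight=H21: ✓ → 5550
flight=H25: ✓ → 2584
flight=H63: ✓ → 1673
flight=H26: ✓ → 5963
flight=H51: ✓ → 3927
delay_min_sum = 2252 + 3805 + 2182 + 2822 + 3091 + 4383 + 5550 + 2584 + 1673 + 5963 + 3927 = 38232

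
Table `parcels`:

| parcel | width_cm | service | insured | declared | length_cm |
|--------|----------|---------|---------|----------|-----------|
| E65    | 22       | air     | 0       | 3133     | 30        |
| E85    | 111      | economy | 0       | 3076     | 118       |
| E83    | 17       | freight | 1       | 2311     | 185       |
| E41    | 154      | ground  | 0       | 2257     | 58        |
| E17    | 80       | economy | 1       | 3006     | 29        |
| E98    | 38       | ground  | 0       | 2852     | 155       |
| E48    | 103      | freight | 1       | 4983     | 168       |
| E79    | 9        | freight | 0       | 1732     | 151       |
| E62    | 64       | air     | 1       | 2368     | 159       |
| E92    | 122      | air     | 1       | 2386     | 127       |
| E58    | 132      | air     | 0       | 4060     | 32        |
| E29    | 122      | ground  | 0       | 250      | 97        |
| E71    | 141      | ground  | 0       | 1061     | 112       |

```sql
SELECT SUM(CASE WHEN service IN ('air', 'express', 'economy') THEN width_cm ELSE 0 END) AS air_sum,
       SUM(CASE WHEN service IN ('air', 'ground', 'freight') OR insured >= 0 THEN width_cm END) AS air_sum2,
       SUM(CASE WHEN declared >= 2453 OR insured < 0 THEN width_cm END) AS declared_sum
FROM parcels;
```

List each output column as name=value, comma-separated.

[air_sum: service IN ('air', 'express', 'economy')]
parcel=E65: ✓ → 22
parcel=E85: ✓ → 111
parcel=E83: ✗
parcel=E41: ✗
parcel=E17: ✓ → 80
parcel=E98: ✗
parcel=E48: ✗
parcel=E79: ✗
parcel=E62: ✓ → 64
parcel=E92: ✓ → 122
parcel=E58: ✓ → 132
parcel=E29: ✗
parcel=E71: ✗
air_sum = 22 + 111 + 80 + 64 + 122 + 132 = 531
—
[air_sum2: service IN ('air', 'ground', 'freight') OR insured >= 0]
parcel=E65: ✓ → 22
parcel=E85: ✓ → 111
parcel=E83: ✓ → 17
parcel=E41: ✓ → 154
parcel=E17: ✓ → 80
parcel=E98: ✓ → 38
parcel=E48: ✓ → 103
parcel=E79: ✓ → 9
parcel=E62: ✓ → 64
parcel=E92: ✓ → 122
parcel=E58: ✓ → 132
parcel=E29: ✓ → 122
parcel=E71: ✓ → 141
air_sum2 = 22 + 111 + 17 + 154 + 80 + 38 + 103 + 9 + 64 + 122 + 132 + 122 + 141 = 1115
—
[declared_sum: declared >= 2453 OR insured < 0]
parcel=E65: ✓ → 22
parcel=E85: ✓ → 111
parcel=E83: ✗
parcel=E41: ✗
parcel=E17: ✓ → 80
parcel=E98: ✓ → 38
parcel=E48: ✓ → 103
parcel=E79: ✗
parcel=E62: ✗
parcel=E92: ✗
parcel=E58: ✓ → 132
parcel=E29: ✗
parcel=E71: ✗
declared_sum = 22 + 111 + 80 + 38 + 103 + 132 = 486

air_sum=531, air_sum2=1115, declared_sum=486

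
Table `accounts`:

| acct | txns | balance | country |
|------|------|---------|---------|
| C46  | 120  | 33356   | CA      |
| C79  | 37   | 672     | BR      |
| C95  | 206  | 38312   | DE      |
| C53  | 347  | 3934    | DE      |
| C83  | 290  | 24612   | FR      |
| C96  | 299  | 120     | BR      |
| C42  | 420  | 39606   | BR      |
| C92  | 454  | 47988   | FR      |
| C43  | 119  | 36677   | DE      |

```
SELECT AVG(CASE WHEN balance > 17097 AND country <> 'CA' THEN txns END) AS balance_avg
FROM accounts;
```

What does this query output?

297.8

acct=C46: ✗
acct=C79: ✗
acct=C95: ✓ → 206
acct=C53: ✗
acct=C83: ✓ → 290
acct=C96: ✗
acct=C42: ✓ → 420
acct=C92: ✓ → 454
acct=C43: ✓ → 119
balance_avg = (206 + 290 + 420 + 454 + 119) / 5 = 297.8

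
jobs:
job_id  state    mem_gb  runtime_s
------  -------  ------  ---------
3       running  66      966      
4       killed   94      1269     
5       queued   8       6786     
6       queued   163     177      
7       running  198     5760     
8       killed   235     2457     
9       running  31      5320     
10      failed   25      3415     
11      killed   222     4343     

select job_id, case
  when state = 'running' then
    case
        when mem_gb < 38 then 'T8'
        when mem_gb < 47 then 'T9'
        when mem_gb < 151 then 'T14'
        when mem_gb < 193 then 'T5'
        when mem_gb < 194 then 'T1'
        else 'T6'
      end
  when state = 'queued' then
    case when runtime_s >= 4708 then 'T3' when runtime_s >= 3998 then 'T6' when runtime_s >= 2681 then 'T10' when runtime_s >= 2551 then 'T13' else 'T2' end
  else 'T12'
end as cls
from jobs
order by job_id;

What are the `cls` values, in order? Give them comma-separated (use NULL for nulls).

T14, T12, T3, T2, T6, T12, T8, T12, T12

job_id=3: state='running' → inner[mem_gb < 151] → T14
job_id=4: state='killed' → outer ELSE → T12
job_id=5: state='queued' → inner[runtime_s >= 4708] → T3
job_id=6: state='queued' → inner[ELSE] → T2
job_id=7: state='running' → inner[ELSE] → T6
job_id=8: state='killed' → outer ELSE → T12
job_id=9: state='running' → inner[mem_gb < 38] → T8
job_id=10: state='failed' → outer ELSE → T12
job_id=11: state='killed' → outer ELSE → T12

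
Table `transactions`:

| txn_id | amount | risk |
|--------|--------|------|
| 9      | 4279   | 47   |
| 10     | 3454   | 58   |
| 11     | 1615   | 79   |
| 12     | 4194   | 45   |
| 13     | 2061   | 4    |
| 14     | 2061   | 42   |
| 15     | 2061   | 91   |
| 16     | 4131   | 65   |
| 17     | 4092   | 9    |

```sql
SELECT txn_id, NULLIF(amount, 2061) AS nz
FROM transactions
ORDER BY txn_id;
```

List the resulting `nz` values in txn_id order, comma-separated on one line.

4279, 3454, 1615, 4194, NULL, NULL, NULL, 4131, 4092

txn_id=9: amount=4279 vs 2061: differ → 4279
txn_id=10: amount=3454 vs 2061: differ → 3454
txn_id=11: amount=1615 vs 2061: differ → 1615
txn_id=12: amount=4194 vs 2061: differ → 4194
txn_id=13: amount=2061 vs 2061: equal → NULL
txn_id=14: amount=2061 vs 2061: equal → NULL
txn_id=15: amount=2061 vs 2061: equal → NULL
txn_id=16: amount=4131 vs 2061: differ → 4131
txn_id=17: amount=4092 vs 2061: differ → 4092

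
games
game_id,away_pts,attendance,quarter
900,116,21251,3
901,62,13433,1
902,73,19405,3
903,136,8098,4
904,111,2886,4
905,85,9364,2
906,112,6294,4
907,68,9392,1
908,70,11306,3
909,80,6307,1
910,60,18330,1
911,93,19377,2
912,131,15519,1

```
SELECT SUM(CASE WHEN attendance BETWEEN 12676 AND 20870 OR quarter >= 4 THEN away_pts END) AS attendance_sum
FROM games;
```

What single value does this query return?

game_id=900: ✗
game_id=901: ✓ → 62
game_id=902: ✓ → 73
game_id=903: ✓ → 136
game_id=904: ✓ → 111
game_id=905: ✗
game_id=906: ✓ → 112
game_id=907: ✗
game_id=908: ✗
game_id=909: ✗
game_id=910: ✓ → 60
game_id=911: ✓ → 93
game_id=912: ✓ → 131
attendance_sum = 62 + 73 + 136 + 111 + 112 + 60 + 93 + 131 = 778

778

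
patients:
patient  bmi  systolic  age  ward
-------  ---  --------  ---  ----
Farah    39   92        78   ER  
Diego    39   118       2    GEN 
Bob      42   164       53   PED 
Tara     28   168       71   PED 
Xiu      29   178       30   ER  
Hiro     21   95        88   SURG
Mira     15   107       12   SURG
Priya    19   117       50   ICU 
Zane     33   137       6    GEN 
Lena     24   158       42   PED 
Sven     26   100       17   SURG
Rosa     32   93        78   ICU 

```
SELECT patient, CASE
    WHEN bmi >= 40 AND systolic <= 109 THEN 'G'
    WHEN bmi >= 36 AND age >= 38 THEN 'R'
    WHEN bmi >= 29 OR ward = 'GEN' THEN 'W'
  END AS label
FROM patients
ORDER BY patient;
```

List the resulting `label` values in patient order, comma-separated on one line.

R, W, R, NULL, NULL, NULL, NULL, W, NULL, NULL, W, W

patient=Bob: bmi >= 36 AND age >= 38 → R
patient=Diego: bmi >= 29 OR ward = 'GEN' → W
patient=Farah: bmi >= 36 AND age >= 38 → R
patient=Hiro: (no match → NULL) → NULL
patient=Lena: (no match → NULL) → NULL
patient=Mira: (no match → NULL) → NULL
patient=Priya: (no match → NULL) → NULL
patient=Rosa: bmi >= 29 OR ward = 'GEN' → W
patient=Sven: (no match → NULL) → NULL
patient=Tara: (no match → NULL) → NULL
patient=Xiu: bmi >= 29 OR ward = 'GEN' → W
patient=Zane: bmi >= 29 OR ward = 'GEN' → W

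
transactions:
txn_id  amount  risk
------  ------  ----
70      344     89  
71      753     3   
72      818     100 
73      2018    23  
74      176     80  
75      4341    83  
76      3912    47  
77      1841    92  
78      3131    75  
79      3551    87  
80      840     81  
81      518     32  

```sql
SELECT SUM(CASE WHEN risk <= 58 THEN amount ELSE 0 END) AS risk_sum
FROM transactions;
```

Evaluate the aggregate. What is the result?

txn_id=70: ✗
txn_id=71: ✓ → 753
txn_id=72: ✗
txn_id=73: ✓ → 2018
txn_id=74: ✗
txn_id=75: ✗
txn_id=76: ✓ → 3912
txn_id=77: ✗
txn_id=78: ✗
txn_id=79: ✗
txn_id=80: ✗
txn_id=81: ✓ → 518
risk_sum = 753 + 2018 + 3912 + 518 = 7201

7201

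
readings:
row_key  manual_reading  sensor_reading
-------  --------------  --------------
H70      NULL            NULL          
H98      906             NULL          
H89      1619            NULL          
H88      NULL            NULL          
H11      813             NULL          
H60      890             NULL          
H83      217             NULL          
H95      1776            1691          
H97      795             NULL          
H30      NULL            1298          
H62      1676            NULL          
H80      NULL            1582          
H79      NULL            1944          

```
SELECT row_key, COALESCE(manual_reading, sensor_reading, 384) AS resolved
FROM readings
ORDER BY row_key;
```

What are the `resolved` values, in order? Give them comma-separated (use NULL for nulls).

row_key=H11: manual_reading=813 → 813
row_key=H30: manual_reading=NULL, sensor_reading=1298 → 1298
row_key=H60: manual_reading=890 → 890
row_key=H62: manual_reading=1676 → 1676
row_key=H70: manual_reading=NULL, sensor_reading=NULL, → literal 384 → 384
row_key=H79: manual_reading=NULL, sensor_reading=1944 → 1944
row_key=H80: manual_reading=NULL, sensor_reading=1582 → 1582
row_key=H83: manual_reading=217 → 217
row_key=H88: manual_reading=NULL, sensor_reading=NULL, → literal 384 → 384
row_key=H89: manual_reading=1619 → 1619
row_key=H95: manual_reading=1776 → 1776
row_key=H97: manual_reading=795 → 795
row_key=H98: manual_reading=906 → 906

813, 1298, 890, 1676, 384, 1944, 1582, 217, 384, 1619, 1776, 795, 906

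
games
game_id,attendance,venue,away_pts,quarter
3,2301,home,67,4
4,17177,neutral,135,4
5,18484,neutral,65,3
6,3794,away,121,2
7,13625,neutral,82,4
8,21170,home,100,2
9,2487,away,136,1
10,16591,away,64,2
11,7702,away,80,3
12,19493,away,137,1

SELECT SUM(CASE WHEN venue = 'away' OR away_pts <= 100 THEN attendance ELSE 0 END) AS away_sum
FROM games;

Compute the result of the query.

105647

game_id=3: ✓ → 2301
game_id=4: ✗
game_id=5: ✓ → 18484
game_id=6: ✓ → 3794
game_id=7: ✓ → 13625
game_id=8: ✓ → 21170
game_id=9: ✓ → 2487
game_id=10: ✓ → 16591
game_id=11: ✓ → 7702
game_id=12: ✓ → 19493
away_sum = 2301 + 18484 + 3794 + 13625 + 21170 + 2487 + 16591 + 7702 + 19493 = 105647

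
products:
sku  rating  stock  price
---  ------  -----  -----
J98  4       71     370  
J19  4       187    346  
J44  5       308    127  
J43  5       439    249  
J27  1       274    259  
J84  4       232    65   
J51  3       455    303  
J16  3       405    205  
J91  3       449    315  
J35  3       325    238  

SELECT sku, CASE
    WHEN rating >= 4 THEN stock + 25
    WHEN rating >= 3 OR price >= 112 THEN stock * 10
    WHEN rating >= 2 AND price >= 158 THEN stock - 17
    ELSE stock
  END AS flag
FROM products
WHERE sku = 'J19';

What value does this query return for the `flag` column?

212

sku = J19: rating=4, stock=187, price=346.
rating >= 4 → true → 212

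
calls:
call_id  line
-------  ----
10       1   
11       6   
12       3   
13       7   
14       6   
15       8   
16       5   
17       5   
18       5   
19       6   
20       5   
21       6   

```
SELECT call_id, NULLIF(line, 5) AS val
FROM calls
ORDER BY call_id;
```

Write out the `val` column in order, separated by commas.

1, 6, 3, 7, 6, 8, NULL, NULL, NULL, 6, NULL, 6

call_id=10: line=1 vs 5: differ → 1
call_id=11: line=6 vs 5: differ → 6
call_id=12: line=3 vs 5: differ → 3
call_id=13: line=7 vs 5: differ → 7
call_id=14: line=6 vs 5: differ → 6
call_id=15: line=8 vs 5: differ → 8
call_id=16: line=5 vs 5: equal → NULL
call_id=17: line=5 vs 5: equal → NULL
call_id=18: line=5 vs 5: equal → NULL
call_id=19: line=6 vs 5: differ → 6
call_id=20: line=5 vs 5: equal → NULL
call_id=21: line=6 vs 5: differ → 6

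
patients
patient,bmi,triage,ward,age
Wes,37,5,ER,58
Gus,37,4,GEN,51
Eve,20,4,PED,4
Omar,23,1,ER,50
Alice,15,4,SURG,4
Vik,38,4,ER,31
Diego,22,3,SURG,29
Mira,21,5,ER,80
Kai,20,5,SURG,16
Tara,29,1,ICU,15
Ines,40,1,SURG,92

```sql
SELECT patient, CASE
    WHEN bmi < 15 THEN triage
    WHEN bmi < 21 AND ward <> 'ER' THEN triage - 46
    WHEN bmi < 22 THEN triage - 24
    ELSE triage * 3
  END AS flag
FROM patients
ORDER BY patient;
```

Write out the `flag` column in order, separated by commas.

-42, 9, -42, 12, 3, -41, -19, 3, 3, 12, 15

patient=Alice: bmi < 21 AND ward <> 'ER' → -42
patient=Diego: ELSE → 9
patient=Eve: bmi < 21 AND ward <> 'ER' → -42
patient=Gus: ELSE → 12
patient=Ines: ELSE → 3
patient=Kai: bmi < 21 AND ward <> 'ER' → -41
patient=Mira: bmi < 22 → -19
patient=Omar: ELSE → 3
patient=Tara: ELSE → 3
patient=Vik: ELSE → 12
patient=Wes: ELSE → 15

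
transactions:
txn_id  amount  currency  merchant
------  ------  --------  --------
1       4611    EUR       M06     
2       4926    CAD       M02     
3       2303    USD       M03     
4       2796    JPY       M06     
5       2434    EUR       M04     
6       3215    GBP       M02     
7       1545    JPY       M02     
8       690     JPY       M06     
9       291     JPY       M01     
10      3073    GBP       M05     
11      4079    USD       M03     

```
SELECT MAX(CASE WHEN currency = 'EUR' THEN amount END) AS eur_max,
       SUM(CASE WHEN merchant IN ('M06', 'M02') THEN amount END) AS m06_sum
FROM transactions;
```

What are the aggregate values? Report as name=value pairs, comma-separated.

[eur_max: currency = 'EUR']
txn_id=1: ✓ → 4611
txn_id=2: ✗
txn_id=3: ✗
txn_id=4: ✗
txn_id=5: ✓ → 2434
txn_id=6: ✗
txn_id=7: ✗
txn_id=8: ✗
txn_id=9: ✗
txn_id=10: ✗
txn_id=11: ✗
eur_max = MAX(4611, 2434) = 4611
—
[m06_sum: merchant IN ('M06', 'M02')]
txn_id=1: ✓ → 4611
txn_id=2: ✓ → 4926
txn_id=3: ✗
txn_id=4: ✓ → 2796
txn_id=5: ✗
txn_id=6: ✓ → 3215
txn_id=7: ✓ → 1545
txn_id=8: ✓ → 690
txn_id=9: ✗
txn_id=10: ✗
txn_id=11: ✗
m06_sum = 4611 + 4926 + 2796 + 3215 + 1545 + 690 = 17783

eur_max=4611, m06_sum=17783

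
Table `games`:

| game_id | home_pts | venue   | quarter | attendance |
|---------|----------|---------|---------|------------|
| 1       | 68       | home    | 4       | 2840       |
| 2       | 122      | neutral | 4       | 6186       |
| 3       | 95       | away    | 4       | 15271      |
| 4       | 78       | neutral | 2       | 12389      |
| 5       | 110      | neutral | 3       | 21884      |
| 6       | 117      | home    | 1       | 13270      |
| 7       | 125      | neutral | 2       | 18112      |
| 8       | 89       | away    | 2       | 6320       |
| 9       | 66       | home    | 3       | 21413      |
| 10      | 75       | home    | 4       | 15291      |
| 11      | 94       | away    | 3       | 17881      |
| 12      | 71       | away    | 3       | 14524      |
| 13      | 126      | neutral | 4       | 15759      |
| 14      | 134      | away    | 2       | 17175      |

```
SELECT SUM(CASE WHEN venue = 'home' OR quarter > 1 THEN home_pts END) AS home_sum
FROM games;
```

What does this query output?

game_id=1: ✓ → 68
game_id=2: ✓ → 122
game_id=3: ✓ → 95
game_id=4: ✓ → 78
game_id=5: ✓ → 110
game_id=6: ✓ → 117
game_id=7: ✓ → 125
game_id=8: ✓ → 89
game_id=9: ✓ → 66
game_id=10: ✓ → 75
game_id=11: ✓ → 94
game_id=12: ✓ → 71
game_id=13: ✓ → 126
game_id=14: ✓ → 134
home_sum = 68 + 122 + 95 + 78 + 110 + 117 + 125 + 89 + 66 + 75 + 94 + 71 + 126 + 134 = 1370

1370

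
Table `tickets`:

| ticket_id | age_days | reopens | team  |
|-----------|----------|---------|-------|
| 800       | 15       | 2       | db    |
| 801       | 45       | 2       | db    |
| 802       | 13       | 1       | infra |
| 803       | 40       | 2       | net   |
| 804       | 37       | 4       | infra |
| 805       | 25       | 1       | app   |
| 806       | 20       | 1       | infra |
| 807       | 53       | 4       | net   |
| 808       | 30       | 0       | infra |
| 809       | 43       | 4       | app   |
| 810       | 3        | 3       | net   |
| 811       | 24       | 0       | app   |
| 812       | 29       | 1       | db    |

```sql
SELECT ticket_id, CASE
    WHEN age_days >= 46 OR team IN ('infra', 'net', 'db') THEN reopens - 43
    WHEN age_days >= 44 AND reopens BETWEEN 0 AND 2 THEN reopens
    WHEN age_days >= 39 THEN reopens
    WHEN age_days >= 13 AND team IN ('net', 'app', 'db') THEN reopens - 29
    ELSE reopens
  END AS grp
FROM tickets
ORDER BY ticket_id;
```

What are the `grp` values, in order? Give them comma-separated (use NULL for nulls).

-41, -41, -42, -41, -39, -28, -42, -39, -43, 4, -40, -29, -42

ticket_id=800: age_days >= 46 OR team IN ('infra', 'net', 'db') → -41
ticket_id=801: age_days >= 46 OR team IN ('infra', 'net', 'db') → -41
ticket_id=802: age_days >= 46 OR team IN ('infra', 'net', 'db') → -42
ticket_id=803: age_days >= 46 OR team IN ('infra', 'net', 'db') → -41
ticket_id=804: age_days >= 46 OR team IN ('infra', 'net', 'db') → -39
ticket_id=805: age_days >= 13 AND team IN ('net', 'app', 'db') → -28
ticket_id=806: age_days >= 46 OR team IN ('infra', 'net', 'db') → -42
ticket_id=807: age_days >= 46 OR team IN ('infra', 'net', 'db') → -39
ticket_id=808: age_days >= 46 OR team IN ('infra', 'net', 'db') → -43
ticket_id=809: age_days >= 39 → 4
ticket_id=810: age_days >= 46 OR team IN ('infra', 'net', 'db') → -40
ticket_id=811: age_days >= 13 AND team IN ('net', 'app', 'db') → -29
ticket_id=812: age_days >= 46 OR team IN ('infra', 'net', 'db') → -42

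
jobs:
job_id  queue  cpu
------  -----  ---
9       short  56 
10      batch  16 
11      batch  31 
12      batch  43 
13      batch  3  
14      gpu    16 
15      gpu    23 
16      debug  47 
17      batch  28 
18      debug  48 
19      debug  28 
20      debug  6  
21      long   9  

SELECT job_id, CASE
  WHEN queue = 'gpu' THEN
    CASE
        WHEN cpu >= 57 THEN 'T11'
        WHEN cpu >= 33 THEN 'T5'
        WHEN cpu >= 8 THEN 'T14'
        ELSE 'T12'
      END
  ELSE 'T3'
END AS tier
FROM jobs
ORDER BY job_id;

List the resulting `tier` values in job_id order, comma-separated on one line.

job_id=9: queue='short' → outer ELSE → T3
job_id=10: queue='batch' → outer ELSE → T3
job_id=11: queue='batch' → outer ELSE → T3
job_id=12: queue='batch' → outer ELSE → T3
job_id=13: queue='batch' → outer ELSE → T3
job_id=14: queue='gpu' → inner[cpu >= 8] → T14
job_id=15: queue='gpu' → inner[cpu >= 8] → T14
job_id=16: queue='debug' → outer ELSE → T3
job_id=17: queue='batch' → outer ELSE → T3
job_id=18: queue='debug' → outer ELSE → T3
job_id=19: queue='debug' → outer ELSE → T3
job_id=20: queue='debug' → outer ELSE → T3
job_id=21: queue='long' → outer ELSE → T3

T3, T3, T3, T3, T3, T14, T14, T3, T3, T3, T3, T3, T3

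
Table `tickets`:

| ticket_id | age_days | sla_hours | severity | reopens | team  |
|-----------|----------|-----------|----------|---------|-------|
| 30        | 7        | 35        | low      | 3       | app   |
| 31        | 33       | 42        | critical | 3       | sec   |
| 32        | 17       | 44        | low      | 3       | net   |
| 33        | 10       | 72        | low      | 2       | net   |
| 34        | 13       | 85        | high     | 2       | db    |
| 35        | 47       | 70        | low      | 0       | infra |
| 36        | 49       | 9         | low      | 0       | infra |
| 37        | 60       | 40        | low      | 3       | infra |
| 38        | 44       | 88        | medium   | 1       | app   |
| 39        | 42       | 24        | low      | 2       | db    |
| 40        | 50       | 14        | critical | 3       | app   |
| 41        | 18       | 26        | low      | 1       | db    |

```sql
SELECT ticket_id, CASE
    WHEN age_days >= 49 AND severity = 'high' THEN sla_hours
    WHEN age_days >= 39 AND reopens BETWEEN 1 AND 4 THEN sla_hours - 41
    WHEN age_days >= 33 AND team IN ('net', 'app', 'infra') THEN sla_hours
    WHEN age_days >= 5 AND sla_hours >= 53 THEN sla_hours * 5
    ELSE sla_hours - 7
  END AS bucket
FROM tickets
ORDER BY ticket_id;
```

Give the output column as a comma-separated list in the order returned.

ticket_id=30: ELSE → 28
ticket_id=31: ELSE → 35
ticket_id=32: ELSE → 37
ticket_id=33: age_days >= 5 AND sla_hours >= 53 → 360
ticket_id=34: age_days >= 5 AND sla_hours >= 53 → 425
ticket_id=35: age_days >= 33 AND team IN ('net', 'app', 'infra') → 70
ticket_id=36: age_days >= 33 AND team IN ('net', 'app', 'infra') → 9
ticket_id=37: age_days >= 39 AND reopens BETWEEN 1 AND 4 → -1
ticket_id=38: age_days >= 39 AND reopens BETWEEN 1 AND 4 → 47
ticket_id=39: age_days >= 39 AND reopens BETWEEN 1 AND 4 → -17
ticket_id=40: age_days >= 39 AND reopens BETWEEN 1 AND 4 → -27
ticket_id=41: ELSE → 19

28, 35, 37, 360, 425, 70, 9, -1, 47, -17, -27, 19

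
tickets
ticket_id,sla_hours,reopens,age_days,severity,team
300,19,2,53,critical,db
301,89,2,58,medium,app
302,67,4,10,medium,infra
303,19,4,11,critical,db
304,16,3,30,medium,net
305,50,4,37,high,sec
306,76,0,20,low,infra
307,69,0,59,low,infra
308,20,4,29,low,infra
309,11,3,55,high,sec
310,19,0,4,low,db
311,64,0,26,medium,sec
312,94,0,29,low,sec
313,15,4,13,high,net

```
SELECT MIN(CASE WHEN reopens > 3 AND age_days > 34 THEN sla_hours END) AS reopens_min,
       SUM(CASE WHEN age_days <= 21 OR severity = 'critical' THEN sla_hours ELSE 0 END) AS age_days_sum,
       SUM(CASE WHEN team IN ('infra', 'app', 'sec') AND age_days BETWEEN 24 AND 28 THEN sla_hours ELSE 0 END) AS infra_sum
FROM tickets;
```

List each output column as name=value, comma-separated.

[reopens_min: reopens > 3 AND age_days > 34]
ticket_id=300: ✗
ticket_id=301: ✗
ticket_id=302: ✗
ticket_id=303: ✗
ticket_id=304: ✗
ticket_id=305: ✓ → 50
ticket_id=306: ✗
ticket_id=307: ✗
ticket_id=308: ✗
ticket_id=309: ✗
ticket_id=310: ✗
ticket_id=311: ✗
ticket_id=312: ✗
ticket_id=313: ✗
reopens_min = MIN(50) = 50
—
[age_days_sum: age_days <= 21 OR severity = 'critical']
ticket_id=300: ✓ → 19
ticket_id=301: ✗
ticket_id=302: ✓ → 67
ticket_id=303: ✓ → 19
ticket_id=304: ✗
ticket_id=305: ✗
ticket_id=306: ✓ → 76
ticket_id=307: ✗
ticket_id=308: ✗
ticket_id=309: ✗
ticket_id=310: ✓ → 19
ticket_id=311: ✗
ticket_id=312: ✗
ticket_id=313: ✓ → 15
age_days_sum = 19 + 67 + 19 + 76 + 19 + 15 = 215
—
[infra_sum: team IN ('infra', 'app', 'sec') AND age_days BETWEEN 24 AND 28]
ticket_id=300: ✗
ticket_id=301: ✗
ticket_id=302: ✗
ticket_id=303: ✗
ticket_id=304: ✗
ticket_id=305: ✗
ticket_id=306: ✗
ticket_id=307: ✗
ticket_id=308: ✗
ticket_id=309: ✗
ticket_id=310: ✗
ticket_id=311: ✓ → 64
ticket_id=312: ✗
ticket_id=313: ✗
infra_sum = 64

reopens_min=50, age_days_sum=215, infra_sum=64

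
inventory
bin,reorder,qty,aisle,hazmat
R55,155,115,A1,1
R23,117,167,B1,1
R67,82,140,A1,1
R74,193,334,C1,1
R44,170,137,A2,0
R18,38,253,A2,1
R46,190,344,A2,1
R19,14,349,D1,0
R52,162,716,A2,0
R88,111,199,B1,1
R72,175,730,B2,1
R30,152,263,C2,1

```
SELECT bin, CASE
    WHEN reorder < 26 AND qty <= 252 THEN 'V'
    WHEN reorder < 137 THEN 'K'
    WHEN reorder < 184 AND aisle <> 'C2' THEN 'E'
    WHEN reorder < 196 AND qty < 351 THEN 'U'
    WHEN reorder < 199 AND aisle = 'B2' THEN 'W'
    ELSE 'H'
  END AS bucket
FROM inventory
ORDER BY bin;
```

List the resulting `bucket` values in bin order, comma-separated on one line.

bin=R18: reorder < 137 → K
bin=R19: reorder < 137 → K
bin=R23: reorder < 137 → K
bin=R30: reorder < 196 AND qty < 351 → U
bin=R44: reorder < 184 AND aisle <> 'C2' → E
bin=R46: reorder < 196 AND qty < 351 → U
bin=R52: reorder < 184 AND aisle <> 'C2' → E
bin=R55: reorder < 184 AND aisle <> 'C2' → E
bin=R67: reorder < 137 → K
bin=R72: reorder < 184 AND aisle <> 'C2' → E
bin=R74: reorder < 196 AND qty < 351 → U
bin=R88: reorder < 137 → K

K, K, K, U, E, U, E, E, K, E, U, K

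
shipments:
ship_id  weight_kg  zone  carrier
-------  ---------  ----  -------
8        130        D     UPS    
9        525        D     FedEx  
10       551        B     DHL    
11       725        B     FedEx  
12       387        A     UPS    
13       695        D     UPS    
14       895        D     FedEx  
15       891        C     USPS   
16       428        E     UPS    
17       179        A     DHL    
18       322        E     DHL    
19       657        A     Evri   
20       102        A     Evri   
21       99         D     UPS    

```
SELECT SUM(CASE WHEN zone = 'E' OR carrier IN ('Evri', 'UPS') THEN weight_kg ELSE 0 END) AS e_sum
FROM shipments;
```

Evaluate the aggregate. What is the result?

2820

ship_id=8: ✓ → 130
ship_id=9: ✗
ship_id=10: ✗
ship_id=11: ✗
ship_id=12: ✓ → 387
ship_id=13: ✓ → 695
ship_id=14: ✗
ship_id=15: ✗
ship_id=16: ✓ → 428
ship_id=17: ✗
ship_id=18: ✓ → 322
ship_id=19: ✓ → 657
ship_id=20: ✓ → 102
ship_id=21: ✓ → 99
e_sum = 130 + 387 + 695 + 428 + 322 + 657 + 102 + 99 = 2820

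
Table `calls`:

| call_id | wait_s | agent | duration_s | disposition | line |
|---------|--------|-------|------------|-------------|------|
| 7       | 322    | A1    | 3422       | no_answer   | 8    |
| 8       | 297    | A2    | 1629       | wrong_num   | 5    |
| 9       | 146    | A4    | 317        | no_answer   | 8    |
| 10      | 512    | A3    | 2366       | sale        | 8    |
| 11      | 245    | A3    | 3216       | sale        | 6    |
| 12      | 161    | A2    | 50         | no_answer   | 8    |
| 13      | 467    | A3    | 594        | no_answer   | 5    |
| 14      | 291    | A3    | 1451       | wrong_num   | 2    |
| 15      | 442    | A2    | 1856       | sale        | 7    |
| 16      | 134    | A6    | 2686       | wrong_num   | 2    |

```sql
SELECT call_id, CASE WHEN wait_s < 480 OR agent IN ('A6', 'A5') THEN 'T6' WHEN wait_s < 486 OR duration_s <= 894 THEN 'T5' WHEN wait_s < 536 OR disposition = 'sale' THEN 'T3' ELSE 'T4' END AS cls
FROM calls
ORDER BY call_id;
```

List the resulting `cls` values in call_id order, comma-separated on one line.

call_id=7: wait_s < 480 OR agent IN ('A6', 'A5') → T6
call_id=8: wait_s < 480 OR agent IN ('A6', 'A5') → T6
call_id=9: wait_s < 480 OR agent IN ('A6', 'A5') → T6
call_id=10: wait_s < 536 OR disposition = 'sale' → T3
call_id=11: wait_s < 480 OR agent IN ('A6', 'A5') → T6
call_id=12: wait_s < 480 OR agent IN ('A6', 'A5') → T6
call_id=13: wait_s < 480 OR agent IN ('A6', 'A5') → T6
call_id=14: wait_s < 480 OR agent IN ('A6', 'A5') → T6
call_id=15: wait_s < 480 OR agent IN ('A6', 'A5') → T6
call_id=16: wait_s < 480 OR agent IN ('A6', 'A5') → T6

T6, T6, T6, T3, T6, T6, T6, T6, T6, T6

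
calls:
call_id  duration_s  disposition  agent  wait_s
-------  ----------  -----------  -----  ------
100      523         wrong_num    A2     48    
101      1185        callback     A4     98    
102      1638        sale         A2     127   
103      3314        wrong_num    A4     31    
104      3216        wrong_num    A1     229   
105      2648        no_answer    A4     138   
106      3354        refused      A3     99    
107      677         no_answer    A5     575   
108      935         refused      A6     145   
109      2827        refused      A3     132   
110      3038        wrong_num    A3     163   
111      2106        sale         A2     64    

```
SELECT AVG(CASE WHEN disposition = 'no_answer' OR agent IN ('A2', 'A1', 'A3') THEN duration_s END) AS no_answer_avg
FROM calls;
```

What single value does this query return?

2225.2222222222

call_id=100: ✓ → 523
call_id=101: ✗
call_id=102: ✓ → 1638
call_id=103: ✗
call_id=104: ✓ → 3216
call_id=105: ✓ → 2648
call_id=106: ✓ → 3354
call_id=107: ✓ → 677
call_id=108: ✗
call_id=109: ✓ → 2827
call_id=110: ✓ → 3038
call_id=111: ✓ → 2106
no_answer_avg = (523 + 1638 + 3216 + 2648 + 3354 + 677 + 2827 + 3038 + 2106) / 9 = 2225.2222222222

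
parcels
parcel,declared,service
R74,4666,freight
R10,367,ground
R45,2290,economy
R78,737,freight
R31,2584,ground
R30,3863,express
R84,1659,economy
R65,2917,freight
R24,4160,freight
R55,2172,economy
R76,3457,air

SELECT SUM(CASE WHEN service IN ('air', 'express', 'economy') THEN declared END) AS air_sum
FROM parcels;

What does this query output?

13441

parcel=R74: ✗
parcel=R10: ✗
parcel=R45: ✓ → 2290
parcel=R78: ✗
parcel=R31: ✗
parcel=R30: ✓ → 3863
parcel=R84: ✓ → 1659
parcel=R65: ✗
parcel=R24: ✗
parcel=R55: ✓ → 2172
parcel=R76: ✓ → 3457
air_sum = 2290 + 3863 + 1659 + 2172 + 3457 = 13441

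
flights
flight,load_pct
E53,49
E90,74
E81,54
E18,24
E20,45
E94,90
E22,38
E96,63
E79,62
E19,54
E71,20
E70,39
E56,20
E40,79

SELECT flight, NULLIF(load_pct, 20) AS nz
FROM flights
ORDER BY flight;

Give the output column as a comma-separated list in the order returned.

flight=E18: load_pct=24 vs 20: differ → 24
flight=E19: load_pct=54 vs 20: differ → 54
flight=E20: load_pct=45 vs 20: differ → 45
flight=E22: load_pct=38 vs 20: differ → 38
flight=E40: load_pct=79 vs 20: differ → 79
flight=E53: load_pct=49 vs 20: differ → 49
flight=E56: load_pct=20 vs 20: equal → NULL
flight=E70: load_pct=39 vs 20: differ → 39
flight=E71: load_pct=20 vs 20: equal → NULL
flight=E79: load_pct=62 vs 20: differ → 62
flight=E81: load_pct=54 vs 20: differ → 54
flight=E90: load_pct=74 vs 20: differ → 74
flight=E94: load_pct=90 vs 20: differ → 90
flight=E96: load_pct=63 vs 20: differ → 63

24, 54, 45, 38, 79, 49, NULL, 39, NULL, 62, 54, 74, 90, 63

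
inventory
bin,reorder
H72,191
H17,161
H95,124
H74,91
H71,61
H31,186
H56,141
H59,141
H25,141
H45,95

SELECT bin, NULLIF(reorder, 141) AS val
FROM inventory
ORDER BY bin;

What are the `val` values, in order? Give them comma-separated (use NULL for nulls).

161, NULL, 186, 95, NULL, NULL, 61, 191, 91, 124

bin=H17: reorder=161 vs 141: differ → 161
bin=H25: reorder=141 vs 141: equal → NULL
bin=H31: reorder=186 vs 141: differ → 186
bin=H45: reorder=95 vs 141: differ → 95
bin=H56: reorder=141 vs 141: equal → NULL
bin=H59: reorder=141 vs 141: equal → NULL
bin=H71: reorder=61 vs 141: differ → 61
bin=H72: reorder=191 vs 141: differ → 191
bin=H74: reorder=91 vs 141: differ → 91
bin=H95: reorder=124 vs 141: differ → 124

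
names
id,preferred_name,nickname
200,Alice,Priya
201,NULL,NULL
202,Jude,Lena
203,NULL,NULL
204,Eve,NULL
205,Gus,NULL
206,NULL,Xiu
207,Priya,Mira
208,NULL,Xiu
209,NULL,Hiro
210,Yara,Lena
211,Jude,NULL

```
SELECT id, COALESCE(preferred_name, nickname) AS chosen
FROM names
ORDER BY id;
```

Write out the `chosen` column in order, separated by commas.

Alice, NULL, Jude, NULL, Eve, Gus, Xiu, Priya, Xiu, Hiro, Yara, Jude

id=200: preferred_name=Alice → Alice
id=201: preferred_name=NULL, nickname=NULL (all NULL) → NULL
id=202: preferred_name=Jude → Jude
id=203: preferred_name=NULL, nickname=NULL (all NULL) → NULL
id=204: preferred_name=Eve → Eve
id=205: preferred_name=Gus → Gus
id=206: preferred_name=NULL, nickname=Xiu → Xiu
id=207: preferred_name=Priya → Priya
id=208: preferred_name=NULL, nickname=Xiu → Xiu
id=209: preferred_name=NULL, nickname=Hiro → Hiro
id=210: preferred_name=Yara → Yara
id=211: preferred_name=Jude → Jude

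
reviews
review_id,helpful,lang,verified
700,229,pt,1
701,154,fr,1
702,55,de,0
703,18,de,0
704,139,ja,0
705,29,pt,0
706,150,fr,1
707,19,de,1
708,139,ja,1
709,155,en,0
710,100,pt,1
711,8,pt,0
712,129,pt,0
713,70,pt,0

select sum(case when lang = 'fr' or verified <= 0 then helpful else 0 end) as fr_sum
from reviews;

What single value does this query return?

907

review_id=700: ✗
review_id=701: ✓ → 154
review_id=702: ✓ → 55
review_id=703: ✓ → 18
review_id=704: ✓ → 139
review_id=705: ✓ → 29
review_id=706: ✓ → 150
review_id=707: ✗
review_id=708: ✗
review_id=709: ✓ → 155
review_id=710: ✗
review_id=711: ✓ → 8
review_id=712: ✓ → 129
review_id=713: ✓ → 70
fr_sum = 154 + 55 + 18 + 139 + 29 + 150 + 155 + 8 + 129 + 70 = 907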